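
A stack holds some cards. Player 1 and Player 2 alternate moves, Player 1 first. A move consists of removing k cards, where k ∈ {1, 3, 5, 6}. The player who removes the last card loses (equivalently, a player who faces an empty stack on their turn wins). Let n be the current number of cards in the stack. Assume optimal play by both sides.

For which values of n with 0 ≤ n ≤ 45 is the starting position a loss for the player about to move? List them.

Work bottom-up. With no move the player to move wins. Otherwise the position is W if at least one move leads to an L position for the opponent, and L if every move leads to a W.
n=0: no move; the opponent has just taken the last card and therefore loses → W
n=1: →0(W) only, which is W, so L
n=2: →1(L), so W
n=3: →2(W), 0(W) — all W, so L
n=4: →3(L), so W
n=5: →4(W), 2(W), 0(W) — all W, so L
n=6: →5(L), so W
n=7: →1(L), so W
n=8: →5(L), so W
n=9: →3(L), so W
n=10: →5(L), so W
n=11: →5(L), so W
n=12: →11(W), 9(W), 7(W), 6(W) — all W, so L
n=13: →12(L), so W
n=14: →13(W), 11(W), 9(W), 8(W) — all W, so L
n=15: →14(L), so W
n=16: →15(W), 13(W), 11(W), 10(W) — all W, so L
n=17: →16(L), so W
n=18: →12(L), so W
n=19: →16(L), so W
n=20: →14(L), so W
n=21: →16(L), so W
n=22: →16(L), so W
n=23: →22(W), 20(W), 18(W), 17(W) — all W, so L
n=24: →23(L), so W
n=25: →24(W), 22(W), 20(W), 19(W) — all W, so L
n=26: →25(L), so W
n=27: →26(W), 24(W), 22(W), 21(W) — all W, so L
n=28: →27(L), so W
n=29: →23(L), so W
n=30: →27(L), so W
n=31: →25(L), so W
n=32: →27(L), so W
n=33: →27(L), so W
n=34: →33(W), 31(W), 29(W), 28(W) — all W, so L
n=35: →34(L), so W
n=36: →35(W), 33(W), 31(W), 30(W) — all W, so L
n=37: →36(L), so W
n=38: →37(W), 35(W), 33(W), 32(W) — all W, so L
n=39: →38(L), so W
n=40: →34(L), so W
n=41: →38(L), so W
n=42: →36(L), so W
n=43: →38(L), so W
n=44: →38(L), so W
n=45: →44(W), 42(W), 40(W), 39(W) — all W, so L
Reading off the rows marked L gives the requested list; there are 13 such values of n.

1, 3, 5, 12, 14, 16, 23, 25, 27, 34, 36, 38, 45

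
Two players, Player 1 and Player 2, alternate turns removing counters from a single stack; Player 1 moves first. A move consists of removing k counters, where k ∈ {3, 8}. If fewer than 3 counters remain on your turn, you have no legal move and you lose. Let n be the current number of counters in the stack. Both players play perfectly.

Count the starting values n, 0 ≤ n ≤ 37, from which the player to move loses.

18

Positions with no move are L. A position that does have a move is losing for the player to move precisely when every available move leads to a winning position for the opponent. Fill in the labels:
n=0: no move → L
n=1: no move → L
n=2: no move → L
n=3: reaches L-position 0 → W
n=4: reaches L-position 1 → W
n=5: reaches L-position 2 → W
n=6: only reaches 3(W), which is W → L
n=7: only reaches 4(W), which is W → L
n=8: reaches L-position 0 → W
n=9: reaches L-position 6 → W
n=10: reaches L-position 7 → W
n=11: only reaches 8(W), 3(W), all W → L
n=12: only reaches 9(W), 4(W), all W → L
n=13: only reaches 10(W), 5(W), all W → L
n=14: reaches L-position 11 → W
n=15: reaches L-position 12 → W
n=16: reaches L-position 13 → W
n=17: only reaches 14(W), 9(W), all W → L
n=18: only reaches 15(W), 10(W), all W → L
n=19: reaches L-position 11 → W
n=20: reaches L-position 17 → W
n=21: reaches L-position 18 → W
n=22: only reaches 19(W), 14(W), all W → L
n=23: only reaches 20(W), 15(W), all W → L
n=24: only reaches 21(W), 16(W), all W → L
n=25: reaches L-position 22 → W
n=26: reaches L-position 23 → W
n=27: reaches L-position 24 → W
n=28: only reaches 25(W), 20(W), all W → L
n=29: only reaches 26(W), 21(W), all W → L
n=30: reaches L-position 22 → W
n=31: reaches L-position 28 → W
n=32: reaches L-position 29 → W
n=33: only reaches 30(W), 25(W), all W → L
n=34: only reaches 31(W), 26(W), all W → L
n=35: only reaches 32(W), 27(W), all W → L
n=36: reaches L-position 33 → W
n=37: reaches L-position 34 → W
L entries with 0 ≤ n ≤ 37: n = 0, 1, 2, 6, 7, 11, 12, 13, 17, 18, 22, 23, 24, 28, 29, 33, 34, 35; that makes 18.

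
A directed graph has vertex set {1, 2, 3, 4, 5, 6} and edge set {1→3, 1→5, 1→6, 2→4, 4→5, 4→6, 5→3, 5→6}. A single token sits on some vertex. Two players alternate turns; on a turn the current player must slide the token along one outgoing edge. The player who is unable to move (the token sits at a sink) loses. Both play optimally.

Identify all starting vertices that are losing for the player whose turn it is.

2, 3, 6

Build the W/L table. Terminal = L. A non-terminal position is W if it has a move to some L; otherwise it is L.
Every edge goes from a vertex to one that appears earlier in the order 3, 6, 5, 1, 4, 2, so processing vertices in that order labels each vertex after all of its successors.
3: no outgoing edge → L
6: no outgoing edge → L
5: →6(L), so W
1: →6(L), so W
4: →6(L), so W
2: →4(W) only, which is W, so L
The losing starting vertices are exactly the entries labelled L in this table (3 of them).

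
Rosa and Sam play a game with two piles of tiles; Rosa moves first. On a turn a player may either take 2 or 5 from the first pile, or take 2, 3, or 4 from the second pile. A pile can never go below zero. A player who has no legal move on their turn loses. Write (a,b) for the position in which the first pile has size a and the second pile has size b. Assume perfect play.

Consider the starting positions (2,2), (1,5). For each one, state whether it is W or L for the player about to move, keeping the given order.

(2,2): L, (1,5): W

Use the standard recursion: the mover loses at a terminal position; elsewhere, the mover wins exactly when some move hands the opponent an L position.
No move ever increases a pile, so every position that can arise here has a ≤ 2 and b ≤ 5; it is enough to label the cells with 0 ≤ a ≤ 2 and 0 ≤ b ≤ 5.
Every move lowers a or b (never raises either), so fill the grid row by row in increasing a, and left to right within a row: each cell's successors are then already labelled.
      b=0  b=1  b=2  b=3  b=4  b=5
a=0:    L    L    W    W    W    W
a=1:    L    L    W    W    W    W
a=2:    W    W    L    L    W    W
Cells with no legal move (terminal, hence L): (0,0), (0,1), (1,0), (1,1).
The remaining L cells, each justified by listing all of its moves:
(2,2): →(0,2)(W), (2,0)(W) — all W, so L
(2,3): →(0,3)(W), (2,1)(W), (2,0)(W) — all W, so L
Every other cell has at least one move into one of the L cells above, so it is W.
(2,2): one of the L cells justified above, so L
(1,5): the move to (1,1) reaches an L cell, so W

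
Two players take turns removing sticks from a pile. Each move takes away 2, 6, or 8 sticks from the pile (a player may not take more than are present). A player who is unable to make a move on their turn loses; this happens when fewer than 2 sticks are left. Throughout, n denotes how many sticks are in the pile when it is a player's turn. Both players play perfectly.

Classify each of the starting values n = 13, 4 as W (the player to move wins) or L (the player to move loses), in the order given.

Label each position W (a win for the player to move) or L (a loss). A position with no legal move is L; any other position is W exactly when some move reaches an L, and L when every move reaches a W.
n=0: no move → L
n=1: no move → L
n=2: reaches L-position 0 → W
n=3: reaches L-position 1 → W
n=4: only reaches 2(W), which is W → L
n=5: only reaches 3(W), which is W → L
n=6: reaches L-position 4 → W
n=7: reaches L-position 5 → W
n=8: reaches L-position 0 → W
n=9: reaches L-position 1 → W
n=10: reaches L-position 4 → W
n=11: reaches L-position 5 → W
n=12: reaches L-position 4 → W
n=13: reaches L-position 5 → W

13: W, 4: L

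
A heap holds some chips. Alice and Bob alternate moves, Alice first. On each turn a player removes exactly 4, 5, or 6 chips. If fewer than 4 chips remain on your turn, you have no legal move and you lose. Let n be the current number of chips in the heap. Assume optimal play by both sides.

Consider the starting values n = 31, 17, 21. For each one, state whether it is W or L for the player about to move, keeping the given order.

31: L, 17: W, 21: L

Build the W/L table. Terminal = L. A non-terminal position is W if it has a move to some L; otherwise it is L.
n=0: no move → L
n=1: no move → L
n=2: no move → L
n=3: no move → L
n=4: W (go to 0, an L position)
n=5: W (go to 1, an L position)
n=6: W (go to 2, an L position)
n=7: W (go to 3, an L position)
n=8: W (go to 3, an L position)
n=9: W (go to 3, an L position)
n=10: L (options 6(W), 5(W), 4(W) are all W)
n=11: L (options 7(W), 6(W), 5(W) are all W)
n=12: L (options 8(W), 7(W), 6(W) are all W)
n=13: L (options 9(W), 8(W), 7(W) are all W)
n=14: W (go to 10, an L position)
n=15: W (go to 11, an L position)
n=16: W (go to 12, an L position)
n=17: W (go to 13, an L position)
n=18: W (go to 13, an L position)
n=19: W (go to 13, an L position)
n=20: L (options 16(W), 15(W), 14(W) are all W)
n=21: L (options 17(W), 16(W), 15(W) are all W)
n=22: L (options 18(W), 17(W), 16(W) are all W)
n=23: L (options 19(W), 18(W), 17(W) are all W)
n=24: W (go to 20, an L position)
n=25: W (go to 21, an L position)
n=26: W (go to 22, an L position)
n=27: W (go to 23, an L position)
n=28: W (go to 23, an L position)
n=29: W (go to 23, an L position)
n=30: L (options 26(W), 25(W), 24(W) are all W)
n=31: L (options 27(W), 26(W), 25(W) are all W)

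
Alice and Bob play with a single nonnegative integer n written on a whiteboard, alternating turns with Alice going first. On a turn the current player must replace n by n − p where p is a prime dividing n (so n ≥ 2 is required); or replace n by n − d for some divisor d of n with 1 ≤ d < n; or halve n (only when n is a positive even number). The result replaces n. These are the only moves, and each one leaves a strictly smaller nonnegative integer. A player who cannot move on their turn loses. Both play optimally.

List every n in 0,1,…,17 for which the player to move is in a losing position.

0, 1, 4, 9, 14

Build the W/L table. Terminal = L. A non-terminal position is W if it has a move to some L; otherwise it is L.
n=0: no move → L
n=1: no move → L
n=2: reaches L-position 0 → W
n=3: reaches L-position 0 → W
n=4: only reaches 2(W), 3(W), all W → L
n=5: reaches L-position 0 → W
n=6: reaches L-position 4 → W
n=7: reaches L-position 0 → W
n=8: reaches L-position 4 → W
n=9: only reaches 6(W), 8(W), all W → L
n=10: reaches L-position 9 → W
n=11: reaches L-position 0 → W
n=12: reaches L-position 9 → W
n=13: reaches L-position 0 → W
n=14: only reaches 7(W), 12(W), 13(W), all W → L
n=15: reaches L-position 14 → W
n=16: reaches L-position 14 → W
n=17: reaches L-position 0 → W
Reading off the rows marked L gives the requested list; there are 5 such values of n.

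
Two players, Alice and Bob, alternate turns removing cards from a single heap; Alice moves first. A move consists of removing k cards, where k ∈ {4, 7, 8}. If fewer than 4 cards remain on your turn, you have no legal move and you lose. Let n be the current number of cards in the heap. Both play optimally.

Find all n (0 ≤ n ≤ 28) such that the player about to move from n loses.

0, 1, 2, 3, 12, 13, 14, 15, 24, 25, 26, 27

Positions with no move are L. A position that does have a move is losing for the player to move precisely when every available move leads to a winning position for the opponent. Fill in the labels:
n=0: no move → L
n=1: no move → L
n=2: no move → L
n=3: no move → L
n=4: →0(L), so W
n=5: →1(L), so W
n=6: →2(L), so W
n=7: →3(L), so W
n=8: →1(L), so W
n=9: →2(L), so W
n=10: →3(L), so W
n=11: →3(L), so W
n=12: →8(W), 5(W), 4(W) — all W, so L
n=13: →9(W), 6(W), 5(W) — all W, so L
n=14: →10(W), 7(W), 6(W) — all W, so L
n=15: →11(W), 8(W), 7(W) — all W, so L
n=16: →12(L), so W
n=17: →13(L), so W
n=18: →14(L), so W
n=19: →15(L), so W
n=20: →13(L), so W
n=21: →14(L), so W
n=22: →15(L), so W
n=23: →15(L), so W
n=24: →20(W), 17(W), 16(W) — all W, so L
n=25: →21(W), 18(W), 17(W) — all W, so L
n=26: →22(W), 19(W), 18(W) — all W, so L
n=27: →23(W), 20(W), 19(W) — all W, so L
n=28: →24(L), so W
The losing starting values of n are exactly the entries labelled L in this table (12 of them).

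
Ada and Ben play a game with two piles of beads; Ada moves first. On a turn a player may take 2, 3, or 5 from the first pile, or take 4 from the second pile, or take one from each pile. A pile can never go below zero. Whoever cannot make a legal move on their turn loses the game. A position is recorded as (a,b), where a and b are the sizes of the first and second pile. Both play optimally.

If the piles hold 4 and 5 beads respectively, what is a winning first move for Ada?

Label each position W (a win for the player to move) or L (a loss). A position with no legal move is L; any other position is W exactly when some move reaches an L, and L when every move reaches a W.
No move ever increases a pile, so every position that can arise here has a ≤ 4 and b ≤ 5; it is enough to label the cells with 0 ≤ a ≤ 4 and 0 ≤ b ≤ 5.
Every move lowers a or b (never raises either), so fill the grid row by row in increasing a, and left to right within a row: each cell's successors are then already labelled.
      b=0  b=1  b=2  b=3  b=4  b=5
a=0:    L    L    L    L    W    W
a=1:    L    W    W    W    W    L
a=2:    W    W    W    W    L    L
a=3:    W    W    W    W    L    W
a=4:    W    L    L    L    W    W
Cells with no legal move (terminal, hence L): (0,0), (0,1), (0,2), (0,3), (1,0).
The remaining L cells, each justified by listing all of its moves:
(1,5): only reaches (1,1)(W), (0,4)(W), all W → L
(2,4): only reaches (0,4)(W), (2,0)(W), (1,3)(W), all W → L
(2,5): only reaches (0,5)(W), (2,1)(W), (1,4)(W), all W → L
(3,4): only reaches (1,4)(W), (0,4)(W), (3,0)(W), (2,3)(W), all W → L
(4,1): only reaches (2,1)(W), (1,1)(W), (3,0)(W), all W → L
(4,2): only reaches (2,2)(W), (1,2)(W), (3,1)(W), all W → L
(4,3): only reaches (2,3)(W), (1,3)(W), (3,2)(W), all W → L
Every other cell has at least one move into one of the L cells above, so it is W.
From (4,5), the L positions reachable in one move are: (2,5), (1,5), (4,1), (3,4). Any move reaching one of these is winning.

Move to (2,5).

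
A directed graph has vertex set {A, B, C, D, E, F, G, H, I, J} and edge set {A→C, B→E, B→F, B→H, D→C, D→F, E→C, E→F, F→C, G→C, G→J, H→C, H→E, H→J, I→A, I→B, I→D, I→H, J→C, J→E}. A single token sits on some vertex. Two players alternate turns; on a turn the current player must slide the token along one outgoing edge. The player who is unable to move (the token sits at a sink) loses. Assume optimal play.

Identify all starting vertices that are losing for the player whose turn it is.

Label each position W (a win for the player to move) or L (a loss). A position with no legal move is L; any other position is W exactly when some move reaches an L, and L when every move reaches a W.
Every edge goes from a vertex to one that appears earlier in the order C, F, E, J, D, H, G, B, A, I, so processing vertices in that order labels each vertex after all of its successors.
C: no outgoing edge → L
F: reaches L-position C → W
E: reaches L-position C → W
J: reaches L-position C → W
D: reaches L-position C → W
H: reaches L-position C → W
G: reaches L-position C → W
B: only reaches H(W), E(W), F(W), all W → L
A: reaches L-position C → W
I: reaches L-position B → W
Reading off the rows marked L gives the requested list; there are 2 such vertices.

B, C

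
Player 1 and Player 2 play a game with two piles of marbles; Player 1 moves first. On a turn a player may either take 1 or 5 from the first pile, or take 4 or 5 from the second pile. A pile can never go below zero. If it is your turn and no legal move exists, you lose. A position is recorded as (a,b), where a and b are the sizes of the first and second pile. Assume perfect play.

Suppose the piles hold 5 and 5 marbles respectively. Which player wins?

Build the W/L table. Terminal = L. A non-terminal position is W if it has a move to some L; otherwise it is L.
No move ever increases a pile, so every position that can arise here has a ≤ 5 and b ≤ 5; it is enough to label the cells with 0 ≤ a ≤ 5 and 0 ≤ b ≤ 5.
Every move lowers a or b (never raises either), so fill the grid row by row in increasing a, and left to right within a row: each cell's successors are then already labelled.
      b=0  b=1  b=2  b=3  b=4  b=5
a=0:    L    L    L    L    W    W
a=1:    W    W    W    W    L    L
a=2:    L    L    L    L    W    W
a=3:    W    W    W    W    L    L
a=4:    L    L    L    L    W    W
a=5:    W    W    W    W    L    L
Cells with no legal move (terminal, hence L): (0,0), (0,1), (0,2), (0,3).
The remaining L cells, each justified by listing all of its moves:
(1,4): L (options (0,4)(W), (1,0)(W) are all W)
(1,5): L (options (0,5)(W), (1,1)(W), (1,0)(W) are all W)
(2,0): L (sole option (1,0)(W) is W)
(2,1): L (sole option (1,1)(W) is W)
(2,2): L (sole option (1,2)(W) is W)
(2,3): L (sole option (1,3)(W) is W)
(3,4): L (options (2,4)(W), (3,0)(W) are all W)
(3,5): L (options (2,5)(W), (3,1)(W), (3,0)(W) are all W)
(4,0): L (sole option (3,0)(W) is W)
(4,1): L (sole option (3,1)(W) is W)
(4,2): L (sole option (3,2)(W) is W)
(4,3): L (sole option (3,3)(W) is W)
(5,4): L (options (4,4)(W), (0,4)(W), (5,0)(W) are all W)
(5,5): L (options (4,5)(W), (0,5)(W), (5,1)(W), (5,0)(W) are all W)
Every other cell has at least one move into one of the L cells above, so it is W.
Every move from (5,5) reaches a W position, so the mover loses.

Player 2 wins.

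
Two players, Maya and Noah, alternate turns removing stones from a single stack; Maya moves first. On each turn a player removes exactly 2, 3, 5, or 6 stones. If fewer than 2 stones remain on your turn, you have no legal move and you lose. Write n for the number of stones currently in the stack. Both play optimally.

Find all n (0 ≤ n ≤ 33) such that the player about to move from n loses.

Compute win/loss labels from the base case upward. A position with no move is L. Any other position is W if it can reach an L in one move, else L.
n=0: no move → L
n=1: no move → L
n=2: can move to 0, which is L ⇒ W
n=3: can move to 1, which is L ⇒ W
n=4: can move to 1, which is L ⇒ W
n=5: can move to 0, which is L ⇒ W
n=6: can move to 1, which is L ⇒ W
n=7: can move to 1, which is L ⇒ W
n=8: moves to 6(W), 5(W), 3(W), 2(W); every one is W ⇒ L
n=9: moves to 7(W), 6(W), 4(W), 3(W); every one is W ⇒ L
n=10: can move to 8, which is L ⇒ W
n=11: can move to 9, which is L ⇒ W
n=12: can move to 9, which is L ⇒ W
n=13: can move to 8, which is L ⇒ W
n=14: can move to 9, which is L ⇒ W
n=15: can move to 9, which is L ⇒ W
n=16: moves to 14(W), 13(W), 11(W), 10(W); every one is W ⇒ L
n=17: moves to 15(W), 14(W), 12(W), 11(W); every one is W ⇒ L
n=18: can move to 16, which is L ⇒ W
n=19: can move to 17, which is L ⇒ W
n=20: can move to 17, which is L ⇒ W
n=21: can move to 16, which is L ⇒ W
n=22: can move to 17, which is L ⇒ W
n=23: can move to 17, which is L ⇒ W
n=24: moves to 22(W), 21(W), 19(W), 18(W); every one is W ⇒ L
n=25: moves to 23(W), 22(W), 20(W), 19(W); every one is W ⇒ L
n=26: can move to 24, which is L ⇒ W
n=27: can move to 25, which is L ⇒ W
n=28: can move to 25, which is L ⇒ W
n=29: can move to 24, which is L ⇒ W
n=30: can move to 25, which is L ⇒ W
n=31: can move to 25, which is L ⇒ W
n=32: moves to 30(W), 29(W), 27(W), 26(W); every one is W ⇒ L
n=33: moves to 31(W), 30(W), 28(W), 27(W); every one is W ⇒ L
The losing starting values of n are exactly the entries labelled L in this table (10 of them).

0, 1, 8, 9, 16, 17, 24, 25, 32, 33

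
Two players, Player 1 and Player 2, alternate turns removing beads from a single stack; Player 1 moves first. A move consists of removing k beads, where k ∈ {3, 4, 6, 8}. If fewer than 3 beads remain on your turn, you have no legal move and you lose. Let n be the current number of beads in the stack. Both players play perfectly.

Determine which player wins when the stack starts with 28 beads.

Player 1 wins.

Use the standard recursion: the mover loses at a terminal position; elsewhere, the mover wins exactly when some move hands the opponent an L position.
n=0: no move → L
n=1: no move → L
n=2: no move → L
n=3: W (go to 0, an L position)
n=4: W (go to 1, an L position)
n=5: W (go to 2, an L position)
n=6: W (go to 2, an L position)
n=7: W (go to 1, an L position)
n=8: W (go to 2, an L position)
n=9: W (go to 1, an L position)
n=10: W (go to 2, an L position)
n=11: L (options 8(W), 7(W), 5(W), 3(W) are all W)
n=12: L (options 9(W), 8(W), 6(W), 4(W) are all W)
n=13: L (options 10(W), 9(W), 7(W), 5(W) are all W)
n=14: W (go to 11, an L position)
n=15: W (go to 12, an L position)
n=16: W (go to 13, an L position)
n=17: W (go to 13, an L position)
n=18: W (go to 12, an L position)
n=19: W (go to 13, an L position)
n=20: W (go to 12, an L position)
n=21: W (go to 13, an L position)
n=22: L (options 19(W), 18(W), 16(W), 14(W) are all W)
n=23: L (options 20(W), 19(W), 17(W), 15(W) are all W)
n=24: L (options 21(W), 20(W), 18(W), 16(W) are all W)
n=25: W (go to 22, an L position)
n=26: W (go to 23, an L position)
n=27: W (go to 24, an L position)
n=28: W (go to 24, an L position)
From 28 Player 1 can remove 4, leaving 24, reaching an L position.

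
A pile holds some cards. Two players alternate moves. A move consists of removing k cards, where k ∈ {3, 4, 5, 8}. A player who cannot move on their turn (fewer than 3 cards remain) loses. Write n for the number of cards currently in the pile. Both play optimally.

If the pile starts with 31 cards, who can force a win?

The first player wins.

Positions with no move are L. A position that does have a move is losing for the player to move precisely when every available move leads to a winning position for the opponent. Fill in the labels:
n=0: no move → L
n=1: no move → L
n=2: no move → L
n=3: →0(L), so W
n=4: →1(L), so W
n=5: →2(L), so W
n=6: →2(L), so W
n=7: →2(L), so W
n=8: →0(L), so W
n=9: →1(L), so W
n=10: →2(L), so W
n=11: →8(W), 7(W), 6(W), 3(W) — all W, so L
n=12: →9(W), 8(W), 7(W), 4(W) — all W, so L
n=13: →10(W), 9(W), 8(W), 5(W) — all W, so L
n=14: →11(L), so W
n=15: →12(L), so W
n=16: →13(L), so W
n=17: →13(L), so W
n=18: →13(L), so W
n=19: →11(L), so W
n=20: →12(L), so W
n=21: →13(L), so W
n=22: →19(W), 18(W), 17(W), 14(W) — all W, so L
n=23: →20(W), 19(W), 18(W), 15(W) — all W, so L
n=24: →21(W), 20(W), 19(W), 16(W) — all W, so L
n=25: →22(L), so W
n=26: →23(L), so W
n=27: →24(L), so W
n=28: →24(L), so W
n=29: →24(L), so W
n=30: →22(L), so W
n=31: →23(L), so W
The starting position 31 is W: the player to move should remove 8, leaving 23, handing over an L position.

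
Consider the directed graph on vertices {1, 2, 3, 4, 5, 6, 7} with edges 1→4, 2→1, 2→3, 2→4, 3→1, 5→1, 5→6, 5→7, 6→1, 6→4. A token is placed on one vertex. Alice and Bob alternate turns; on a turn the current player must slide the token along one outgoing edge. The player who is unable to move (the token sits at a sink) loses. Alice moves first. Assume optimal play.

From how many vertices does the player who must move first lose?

Build the W/L table. Terminal = L. A non-terminal position is W if it has a move to some L; otherwise it is L.
Every edge goes from a vertex to one that appears earlier in the order 7, 4, 1, 6, 3, 5, 2, so processing vertices in that order labels each vertex after all of its successors.
7: no outgoing edge → L
4: no outgoing edge → L
1: →4(L), so W
6: →4(L), so W
3: →1(W) only, which is W, so L
5: →7(L), so W
2: →3(L), so W
The L vertices are 3, 4, 7; that is 3 in all.

3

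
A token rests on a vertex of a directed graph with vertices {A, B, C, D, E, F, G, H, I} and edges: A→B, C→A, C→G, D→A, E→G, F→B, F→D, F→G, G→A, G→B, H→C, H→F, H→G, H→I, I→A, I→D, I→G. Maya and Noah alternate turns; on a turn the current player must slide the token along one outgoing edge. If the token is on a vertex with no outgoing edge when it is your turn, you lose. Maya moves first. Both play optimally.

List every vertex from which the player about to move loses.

Build the W/L table. Terminal = L. A non-terminal position is W if it has a move to some L; otherwise it is L.
Every edge goes from a vertex to one that appears earlier in the order B, A, G, D, F, C, I, H, E, so processing vertices in that order labels each vertex after all of its successors.
B: no outgoing edge → L
A: W (go to B, an L position)
G: W (go to B, an L position)
D: L (sole option A(W) is W)
F: W (go to D, an L position)
C: L (options G(W), A(W) are all W)
I: W (go to D, an L position)
H: W (go to C, an L position)
E: L (sole option G(W) is W)
Reading off the rows marked L gives the requested list; there are 4 such vertices.

B, C, D, E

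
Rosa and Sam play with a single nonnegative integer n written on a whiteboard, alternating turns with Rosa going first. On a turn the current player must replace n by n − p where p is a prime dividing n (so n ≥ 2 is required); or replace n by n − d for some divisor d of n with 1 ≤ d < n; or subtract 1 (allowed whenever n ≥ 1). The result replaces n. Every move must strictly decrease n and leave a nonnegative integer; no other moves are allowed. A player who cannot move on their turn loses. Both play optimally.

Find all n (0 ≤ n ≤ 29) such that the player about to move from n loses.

0, 4, 9, 14, 20, 26

Use the standard recursion: the mover loses at a terminal position; elsewhere, the mover wins exactly when some move hands the opponent an L position.
n=0: no move → L
n=1: reaches L-position 0 → W
n=2: reaches L-position 0 → W
n=3: reaches L-position 0 → W
n=4: only reaches 2(W), 3(W), all W → L
n=5: reaches L-position 0 → W
n=6: reaches L-position 4 → W
n=7: reaches L-position 0 → W
n=8: reaches L-position 4 → W
n=9: only reaches 6(W), 8(W), all W → L
n=10: reaches L-position 9 → W
n=11: reaches L-position 0 → W
n=12: reaches L-position 9 → W
n=13: reaches L-position 0 → W
n=14: only reaches 7(W), 12(W), 13(W), all W → L
n=15: reaches L-position 14 → W
n=16: reaches L-position 14 → W
n=17: reaches L-position 0 → W
n=18: reaches L-position 9 → W
n=19: reaches L-position 0 → W
n=20: only reaches 10(W), 15(W), 16(W), 18(W), 19(W), all W → L
n=21: reaches L-position 14 → W
n=22: reaches L-position 20 → W
n=23: reaches L-position 0 → W
n=24: reaches L-position 20 → W
n=25: reaches L-position 20 → W
n=26: only reaches 13(W), 24(W), 25(W), all W → L
n=27: reaches L-position 26 → W
n=28: reaches L-position 14 → W
n=29: reaches L-position 0 → W
The losing starting values of n are exactly the entries labelled L in this table (6 of them).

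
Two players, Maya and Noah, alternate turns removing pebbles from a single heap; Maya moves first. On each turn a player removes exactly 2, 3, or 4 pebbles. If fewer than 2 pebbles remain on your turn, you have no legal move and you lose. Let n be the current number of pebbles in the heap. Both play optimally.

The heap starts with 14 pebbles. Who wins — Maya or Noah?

Maya wins.

Compute win/loss labels from the base case upward. A position with no move is L. Any other position is W if it can reach an L in one move, else L.
n=0: no move → L
n=1: no move → L
n=2: →0(L), so W
n=3: →1(L), so W
n=4: →1(L), so W
n=5: →1(L), so W
n=6: →4(W), 3(W), 2(W) — all W, so L
n=7: →5(W), 4(W), 3(W) — all W, so L
n=8: →6(L), so W
n=9: →7(L), so W
n=10: →7(L), so W
n=11: →7(L), so W
n=12: →10(W), 9(W), 8(W) — all W, so L
n=13: →11(W), 10(W), 9(W) — all W, so L
n=14: →12(L), so W
From 14 Maya can remove 2, leaving 12, reaching an L position.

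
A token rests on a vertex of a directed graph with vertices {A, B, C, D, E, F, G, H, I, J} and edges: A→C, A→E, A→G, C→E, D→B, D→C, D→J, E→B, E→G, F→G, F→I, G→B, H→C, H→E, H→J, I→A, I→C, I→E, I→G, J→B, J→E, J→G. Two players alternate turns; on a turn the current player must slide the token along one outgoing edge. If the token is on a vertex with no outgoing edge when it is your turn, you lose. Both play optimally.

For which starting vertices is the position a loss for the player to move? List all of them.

B, C, F

Use the standard recursion: the mover loses at a terminal position; elsewhere, the mover wins exactly when some move hands the opponent an L position.
Every edge goes from a vertex to one that appears earlier in the order B, G, E, J, C, A, I, D, F, H, so processing vertices in that order labels each vertex after all of its successors.
B: no outgoing edge → L
G: →B(L), so W
E: →B(L), so W
J: →B(L), so W
C: →E(W) only, which is W, so L
A: →C(L), so W
I: →C(L), so W
D: →C(L), so W
F: →I(W), G(W) — all W, so L
H: →C(L), so W
The losing starting vertices are exactly the entries labelled L in this table (3 of them).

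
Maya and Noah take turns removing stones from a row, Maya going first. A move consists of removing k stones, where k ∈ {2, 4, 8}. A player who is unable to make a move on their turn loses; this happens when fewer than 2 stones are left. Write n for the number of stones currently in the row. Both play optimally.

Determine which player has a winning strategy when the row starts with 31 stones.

Classify positions by backward induction: terminal positions (no move available) are L. From any other position, the mover wins iff some move reaches an L.
n=0: no move → L
n=1: no move → L
n=2: reaches L-position 0 → W
n=3: reaches L-position 1 → W
n=4: reaches L-position 0 → W
n=5: reaches L-position 1 → W
n=6: only reaches 4(W), 2(W), all W → L
n=7: only reaches 5(W), 3(W), all W → L
n=8: reaches L-position 6 → W
n=9: reaches L-position 7 → W
n=10: reaches L-position 6 → W
n=11: reaches L-position 7 → W
n=12: only reaches 10(W), 8(W), 4(W), all W → L
n=13: only reaches 11(W), 9(W), 5(W), all W → L
n=14: reaches L-position 12 → W
n=15: reaches L-position 13 → W
n=16: reaches L-position 12 → W
n=17: reaches L-position 13 → W
n=18: only reaches 16(W), 14(W), 10(W), all W → L
n=19: only reaches 17(W), 15(W), 11(W), all W → L
n=20: reaches L-position 18 → W
n=21: reaches L-position 19 → W
n=22: reaches L-position 18 → W
n=23: reaches L-position 19 → W
n=24: only reaches 22(W), 20(W), 16(W), all W → L
n=25: only reaches 23(W), 21(W), 17(W), all W → L
n=26: reaches L-position 24 → W
n=27: reaches L-position 25 → W
n=28: reaches L-position 24 → W
n=29: reaches L-position 25 → W
n=30: only reaches 28(W), 26(W), 22(W), all W → L
n=31: only reaches 29(W), 27(W), 23(W), all W → L
Every move from 31 reaches a W position, so the mover loses.

Noah wins.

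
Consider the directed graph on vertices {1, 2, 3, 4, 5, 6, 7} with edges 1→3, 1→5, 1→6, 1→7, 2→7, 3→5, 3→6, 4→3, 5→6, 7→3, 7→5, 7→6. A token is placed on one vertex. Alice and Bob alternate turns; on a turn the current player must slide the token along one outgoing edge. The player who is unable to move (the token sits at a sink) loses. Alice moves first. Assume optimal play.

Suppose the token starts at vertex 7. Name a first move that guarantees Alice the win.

Use the standard recursion: the mover loses at a terminal position; elsewhere, the mover wins exactly when some move hands the opponent an L position.
Every edge goes from a vertex to one that appears earlier in the order 6, 5, 3, 7, 1, 2, 4, so processing vertices in that order labels each vertex after all of its successors.
6: no outgoing edge → L
5: W (go to 6, an L position)
3: W (go to 6, an L position)
7: W (go to 6, an L position)
1: W (go to 6, an L position)
2: L (sole option 7(W) is W)
4: L (sole option 3(W) is W)
From 7, the L positions reachable in one move are: 6.

Move to 6.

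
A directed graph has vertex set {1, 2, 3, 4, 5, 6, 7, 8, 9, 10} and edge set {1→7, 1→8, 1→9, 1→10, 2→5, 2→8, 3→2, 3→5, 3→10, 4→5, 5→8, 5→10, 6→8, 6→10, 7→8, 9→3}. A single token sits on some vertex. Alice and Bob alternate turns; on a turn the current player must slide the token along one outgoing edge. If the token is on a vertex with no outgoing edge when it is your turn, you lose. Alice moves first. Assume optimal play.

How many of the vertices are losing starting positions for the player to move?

Use the standard recursion: the mover loses at a terminal position; elsewhere, the mover wins exactly when some move hands the opponent an L position.
Every edge goes from a vertex to one that appears earlier in the order 8, 10, 5, 4, 2, 7, 3, 9, 1, 6, so processing vertices in that order labels each vertex after all of its successors.
8: no outgoing edge → L
10: no outgoing edge → L
5: →10(L), so W
4: →5(W) only, which is W, so L
2: →8(L), so W
7: →8(L), so W
3: →10(L), so W
9: →3(W) only, which is W, so L
1: →9(L), so W
6: →10(L), so W
The L vertices are 4, 8, 9, 10; that is 4 in all.

4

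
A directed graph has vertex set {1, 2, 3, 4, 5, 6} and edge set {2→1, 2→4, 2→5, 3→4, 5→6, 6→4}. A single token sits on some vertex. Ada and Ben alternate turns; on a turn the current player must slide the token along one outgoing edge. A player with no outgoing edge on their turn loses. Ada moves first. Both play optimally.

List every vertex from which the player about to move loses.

1, 4, 5

Label each position W (a win for the player to move) or L (a loss). A position with no legal move is L; any other position is W exactly when some move reaches an L, and L when every move reaches a W.
Every edge goes from a vertex to one that appears earlier in the order 1, 4, 6, 5, 2, 3, so processing vertices in that order labels each vertex after all of its successors.
1: no outgoing edge → L
4: no outgoing edge → L
6: reaches L-position 4 → W
5: only reaches 6(W), which is W → L
2: reaches L-position 5 → W
3: reaches L-position 4 → W
The losing starting vertices are exactly the entries labelled L in this table (3 of them).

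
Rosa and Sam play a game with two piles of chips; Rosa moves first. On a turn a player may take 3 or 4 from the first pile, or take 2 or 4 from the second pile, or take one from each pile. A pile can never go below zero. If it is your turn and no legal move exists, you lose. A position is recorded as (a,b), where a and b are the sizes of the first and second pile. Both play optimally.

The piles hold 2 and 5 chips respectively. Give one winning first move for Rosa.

Move to (2,3).

Work bottom-up. With no move the player to move loses. Otherwise the position is W if at least one move leads to an L position for the opponent, and L if every move leads to a W.
No move ever increases a pile, so every position that can arise here has a ≤ 2 and b ≤ 5; it is enough to label the cells with 0 ≤ a ≤ 2 and 0 ≤ b ≤ 5.
Every move lowers a or b (never raises either), so fill the grid row by row in increasing a, and left to right within a row: each cell's successors are then already labelled.
      b=0  b=1  b=2  b=3  b=4  b=5
a=0:    L    L    W    W    W    W
a=1:    L    W    W    L    W    W
a=2:    L    W    W    L    W    W
Cells with no legal move (terminal, hence L): (0,0), (0,1), (1,0), (2,0).
The remaining L cells, each justified by listing all of its moves:
(1,3): L (options (1,1)(W), (0,2)(W) are all W)
(2,3): L (options (2,1)(W), (1,2)(W) are all W)
Every other cell has at least one move into one of the L cells above, so it is W.
From (2,5), the L positions reachable in one move are: (2,3).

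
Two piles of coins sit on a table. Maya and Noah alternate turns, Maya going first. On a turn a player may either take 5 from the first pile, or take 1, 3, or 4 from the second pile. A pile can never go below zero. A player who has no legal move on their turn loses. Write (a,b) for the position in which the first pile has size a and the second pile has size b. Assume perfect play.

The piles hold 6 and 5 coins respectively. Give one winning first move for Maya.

Classify positions by backward induction: terminal positions (no move available) are L. From any other position, the mover wins iff some move reaches an L.
No move ever increases a pile, so every position that can arise here has a ≤ 6 and b ≤ 5; it is enough to label the cells with 0 ≤ a ≤ 6 and 0 ≤ b ≤ 5.
Every move lowers a or b (never raises either), so fill the grid row by row in increasing a, and left to right within a row: each cell's successors are then already labelled.
      b=0  b=1  b=2  b=3  b=4  b=5
a=0:    L    W    L    W    W    W
a=1:    L    W    L    W    W    W
a=2:    L    W    L    W    W    W
a=3:    L    W    L    W    W    W
a=4:    L    W    L    W    W    W
a=5:    W    L    W    L    W    W
a=6:    W    L    W    L    W    W
Cells with no legal move (terminal, hence L): (0,0), (1,0), (2,0), (3,0), (4,0).
The remaining L cells, each justified by listing all of its moves:
(0,2): the only move is to (0,1)(W), a W ⇒ L
(1,2): the only move is to (1,1)(W), a W ⇒ L
(2,2): the only move is to (2,1)(W), a W ⇒ L
(3,2): the only move is to (3,1)(W), a W ⇒ L
(4,2): the only move is to (4,1)(W), a W ⇒ L
(5,1): moves to (0,1)(W), (5,0)(W); every one is W ⇒ L
(5,3): moves to (0,3)(W), (5,2)(W), (5,0)(W); every one is W ⇒ L
(6,1): moves to (1,1)(W), (6,0)(W); every one is W ⇒ L
(6,3): moves to (1,3)(W), (6,2)(W), (6,0)(W); every one is W ⇒ L
Every other cell has at least one move into one of the L cells above, so it is W.
From (6,5), the L positions reachable in one move are: (6,1).

Move to (6,1).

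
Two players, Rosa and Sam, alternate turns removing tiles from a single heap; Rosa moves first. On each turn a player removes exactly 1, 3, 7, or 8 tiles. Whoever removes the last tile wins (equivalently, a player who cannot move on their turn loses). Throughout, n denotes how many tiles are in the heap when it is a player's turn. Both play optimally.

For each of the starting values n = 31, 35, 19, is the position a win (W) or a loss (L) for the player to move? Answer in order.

31: W, 35: W, 19: L

Positions with no move are L. A position that does have a move is losing for the player to move precisely when every available move leads to a winning position for the opponent. Fill in the labels:
n=0: no move → L
n=1: reaches L-position 0 → W
n=2: only reaches 1(W), which is W → L
n=3: reaches L-position 2 → W
n=4: only reaches 3(W), 1(W), all W → L
n=5: reaches L-position 4 → W
n=6: only reaches 5(W), 3(W), all W → L
n=7: reaches L-position 6 → W
n=8: reaches L-position 0 → W
n=9: reaches L-position 6 → W
n=10: reaches L-position 2 → W
n=11: reaches L-position 4 → W
n=12: reaches L-position 4 → W
n=13: reaches L-position 6 → W
n=14: reaches L-position 6 → W
n=15: only reaches 14(W), 12(W), 8(W), 7(W), all W → L
n=16: reaches L-position 15 → W
n=17: only reaches 16(W), 14(W), 10(W), 9(W), all W → L
n=18: reaches L-position 17 → W
n=19: only reaches 18(W), 16(W), 12(W), 11(W), all W → L
n=20: reaches L-position 19 → W
n=21: only reaches 20(W), 18(W), 14(W), 13(W), all W → L
n=22: reaches L-position 21 → W
n=23: reaches L-position 15 → W
n=24: reaches L-position 21 → W
n=25: reaches L-position 17 → W
n=26: reaches L-position 19 → W
n=27: reaches L-position 19 → W
n=28: reaches L-position 21 → W
n=29: reaches L-position 21 → W
n=30: only reaches 29(W), 27(W), 23(W), 22(W), all W → L
n=31: reaches L-position 30 → W
n=32: only reaches 31(W), 29(W), 25(W), 24(W), all W → L
n=33: reaches L-position 32 → W
n=34: only reaches 33(W), 31(W), 27(W), 26(W), all W → L
n=35: reaches L-position 34 → W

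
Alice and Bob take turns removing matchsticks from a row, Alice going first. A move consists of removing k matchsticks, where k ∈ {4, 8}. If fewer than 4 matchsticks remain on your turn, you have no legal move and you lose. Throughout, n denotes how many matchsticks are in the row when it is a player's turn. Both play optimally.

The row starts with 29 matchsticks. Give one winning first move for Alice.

Classify positions by backward induction: terminal positions (no move available) are L. From any other position, the mover wins iff some move reaches an L.
n=0: no move → L
n=1: no move → L
n=2: no move → L
n=3: no move → L
n=4: can move to 0, which is L ⇒ W
n=5: can move to 1, which is L ⇒ W
n=6: can move to 2, which is L ⇒ W
n=7: can move to 3, which is L ⇒ W
n=8: can move to 0, which is L ⇒ W
n=9: can move to 1, which is L ⇒ W
n=10: can move to 2, which is L ⇒ W
n=11: can move to 3, which is L ⇒ W
n=12: moves to 8(W), 4(W); every one is W ⇒ L
n=13: moves to 9(W), 5(W); every one is W ⇒ L
n=14: moves to 10(W), 6(W); every one is W ⇒ L
n=15: moves to 11(W), 7(W); every one is W ⇒ L
n=16: can move to 12, which is L ⇒ W
n=17: can move to 13, which is L ⇒ W
n=18: can move to 14, which is L ⇒ W
n=19: can move to 15, which is L ⇒ W
n=20: can move to 12, which is L ⇒ W
n=21: can move to 13, which is L ⇒ W
n=22: can move to 14, which is L ⇒ W
n=23: can move to 15, which is L ⇒ W
n=24: moves to 20(W), 16(W); every one is W ⇒ L
n=25: moves to 21(W), 17(W); every one is W ⇒ L
n=26: moves to 22(W), 18(W); every one is W ⇒ L
n=27: moves to 23(W), 19(W); every one is W ⇒ L
n=28: can move to 24, which is L ⇒ W
n=29: can move to 25, which is L ⇒ W
From 29, the L positions reachable in one move are: 25.

Remove 4, leaving 25.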